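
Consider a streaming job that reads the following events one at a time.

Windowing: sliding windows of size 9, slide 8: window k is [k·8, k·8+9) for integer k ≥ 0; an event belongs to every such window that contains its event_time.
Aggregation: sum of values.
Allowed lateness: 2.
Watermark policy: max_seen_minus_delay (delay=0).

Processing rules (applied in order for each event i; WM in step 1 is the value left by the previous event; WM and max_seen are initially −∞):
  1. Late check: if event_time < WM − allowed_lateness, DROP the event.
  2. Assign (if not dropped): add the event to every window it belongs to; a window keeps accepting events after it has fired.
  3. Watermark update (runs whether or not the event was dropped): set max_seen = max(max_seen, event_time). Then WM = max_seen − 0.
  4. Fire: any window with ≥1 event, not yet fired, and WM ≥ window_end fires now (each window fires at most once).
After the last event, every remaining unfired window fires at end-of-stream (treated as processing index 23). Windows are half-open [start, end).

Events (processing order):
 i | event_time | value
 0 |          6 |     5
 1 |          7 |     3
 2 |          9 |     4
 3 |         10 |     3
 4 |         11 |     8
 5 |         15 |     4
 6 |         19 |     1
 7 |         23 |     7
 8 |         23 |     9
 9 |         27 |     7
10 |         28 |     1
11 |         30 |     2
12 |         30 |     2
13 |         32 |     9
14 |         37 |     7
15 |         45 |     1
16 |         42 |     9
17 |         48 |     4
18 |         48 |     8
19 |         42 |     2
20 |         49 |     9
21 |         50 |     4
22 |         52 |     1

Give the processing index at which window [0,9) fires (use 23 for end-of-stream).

2

i=0 t=6 v=5: → [0,9); WM=6
i=1 t=7 v=3: → [0,9); WM=7
i=2 t=9 v=4: → [8,17); WM=9; [0,9) fires=8
i=3 t=10 v=3: → [8,17); WM=10
i=4 t=11 v=8: → [8,17); WM=11
i=5 t=15 v=4: → [8,17); WM=15
i=6 t=19 v=1: → [16,25); WM=19; [8,17) fires=19
i=7 t=23 v=7: → [16,25); WM=23
i=8 t=23 v=9: → [16,25); WM=23
i=9 t=27 v=7: → [24,33); WM=27; [16,25) fires=17
i=10 t=28 v=1: → [24,33); WM=28
i=11 t=30 v=2: → [24,33); WM=30
i=12 t=30 v=2: → [24,33); WM=30
i=13 t=32 v=9: → [32,41),[24,33); WM=32
i=14 t=37 v=7: → [32,41); WM=37; [24,33) fires=21
i=15 t=45 v=1: → [40,49); WM=45; [32,41) fires=16
i=16 t=42 v=9: DROP (t<45-2); WM=45
i=17 t=48 v=4: → [48,57),[40,49); WM=48
i=18 t=48 v=8: → [48,57),[40,49); WM=48
i=19 t=42 v=2: DROP (t<48-2); WM=48
i=20 t=49 v=9: → [48,57); WM=49; [40,49) fires=13
i=21 t=50 v=4: → [48,57); WM=50
i=22 t=52 v=1: → [48,57); WM=52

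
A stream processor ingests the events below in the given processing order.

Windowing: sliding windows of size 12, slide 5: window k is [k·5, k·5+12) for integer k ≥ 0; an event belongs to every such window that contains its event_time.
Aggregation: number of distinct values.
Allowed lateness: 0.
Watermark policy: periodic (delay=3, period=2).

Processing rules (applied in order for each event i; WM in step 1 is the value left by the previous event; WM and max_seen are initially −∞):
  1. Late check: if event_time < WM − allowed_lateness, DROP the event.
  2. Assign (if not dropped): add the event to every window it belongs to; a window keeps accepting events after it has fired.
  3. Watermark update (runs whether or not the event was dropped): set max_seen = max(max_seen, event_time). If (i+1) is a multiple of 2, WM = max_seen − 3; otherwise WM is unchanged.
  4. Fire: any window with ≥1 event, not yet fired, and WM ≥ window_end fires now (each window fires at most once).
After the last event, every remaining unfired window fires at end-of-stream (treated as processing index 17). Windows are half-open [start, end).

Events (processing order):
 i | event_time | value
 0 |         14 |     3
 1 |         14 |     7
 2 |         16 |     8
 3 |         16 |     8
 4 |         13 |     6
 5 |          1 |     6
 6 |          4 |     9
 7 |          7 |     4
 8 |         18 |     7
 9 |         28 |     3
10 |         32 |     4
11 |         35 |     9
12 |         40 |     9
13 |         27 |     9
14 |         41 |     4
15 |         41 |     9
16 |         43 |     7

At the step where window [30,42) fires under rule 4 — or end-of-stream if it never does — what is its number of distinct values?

2

i=0 t=14 v=3: → [10,22),[5,17); WM=−∞
i=1 t=14 v=7: → [10,22),[5,17); WM=11
i=2 t=16 v=8: → [15,27),[10,22),[5,17); WM=11
i=3 t=16 v=8: → [15,27),[10,22),[5,17); WM=13
i=4 t=13 v=6: → [10,22),[5,17); WM=13
i=5 t=1 v=6: DROP (t<13-0); WM=13
i=6 t=4 v=9: DROP (t<13-0); WM=13
i=7 t=7 v=4: DROP (t<13-0); WM=13
i=8 t=18 v=7: → [15,27),[10,22); WM=13
i=9 t=28 v=3: → [25,37),[20,32); WM=25; [5,17) fires=4 [10,22) fires=4
i=10 t=32 v=4: → [30,42),[25,37); WM=25
i=11 t=35 v=9: → [35,47),[30,42),[25,37); WM=32; [15,27) fires=2 [20,32) fires=1
i=12 t=40 v=9: → [40,52),[35,47),[30,42); WM=32
i=13 t=27 v=9: DROP (t<32-0); WM=37; [25,37) fires=3
i=14 t=41 v=4: → [40,52),[35,47),[30,42); WM=37
i=15 t=41 v=9: → [40,52),[35,47),[30,42); WM=38
i=16 t=43 v=7: → [40,52),[35,47); WM=38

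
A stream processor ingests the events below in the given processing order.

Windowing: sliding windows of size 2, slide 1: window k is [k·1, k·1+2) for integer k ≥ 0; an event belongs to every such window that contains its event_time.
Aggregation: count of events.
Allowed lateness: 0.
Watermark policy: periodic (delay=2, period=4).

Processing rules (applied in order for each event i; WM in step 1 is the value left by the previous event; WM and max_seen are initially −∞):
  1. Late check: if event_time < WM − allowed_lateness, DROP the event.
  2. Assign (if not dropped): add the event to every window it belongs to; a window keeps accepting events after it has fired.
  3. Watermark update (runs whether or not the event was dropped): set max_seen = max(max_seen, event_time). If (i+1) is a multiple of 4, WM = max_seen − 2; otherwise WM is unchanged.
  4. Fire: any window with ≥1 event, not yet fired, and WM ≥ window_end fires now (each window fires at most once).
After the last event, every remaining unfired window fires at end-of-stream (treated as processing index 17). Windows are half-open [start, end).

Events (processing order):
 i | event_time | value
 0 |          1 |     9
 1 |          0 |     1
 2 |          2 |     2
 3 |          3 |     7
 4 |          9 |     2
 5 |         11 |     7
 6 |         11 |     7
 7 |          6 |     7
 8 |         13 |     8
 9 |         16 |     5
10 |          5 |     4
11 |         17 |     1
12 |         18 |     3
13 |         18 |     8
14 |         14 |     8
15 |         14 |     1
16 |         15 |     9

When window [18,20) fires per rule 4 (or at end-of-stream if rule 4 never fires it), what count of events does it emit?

2

i=0 t=1 v=9: → [1,3),[0,2); WM=−∞
i=1 t=0 v=1: → [0,2); WM=−∞
i=2 t=2 v=2: → [2,4),[1,3); WM=−∞
i=3 t=3 v=7: → [3,5),[2,4); WM=1
i=4 t=9 v=2: → [9,11),[8,10); WM=1
i=5 t=11 v=7: → [11,13),[10,12); WM=1
i=6 t=11 v=7: → [11,13),[10,12); WM=1
i=7 t=6 v=7: → [6,8),[5,7); WM=9; [0,2) fires=2 [1,3) fires=2 [2,4) fires=2 [3,5) fires=1 [5,7) fires=1 [6,8) fires=1
i=8 t=13 v=8: → [13,15),[12,14); WM=9
i=9 t=16 v=5: → [16,18),[15,17); WM=9
i=10 t=5 v=4: DROP (t<9-0); WM=9
i=11 t=17 v=1: → [17,19),[16,18); WM=15; [8,10) fires=1 [9,11) fires=1 [10,12) fires=2 [11,13) fires=2 [12,14) fires=1 [13,15) fires=1
i=12 t=18 v=3: → [18,20),[17,19); WM=15
i=13 t=18 v=8: → [18,20),[17,19); WM=15
i=14 t=14 v=8: DROP (t<15-0); WM=15
i=15 t=14 v=1: DROP (t<15-0); WM=16
i=16 t=15 v=9: DROP (t<16-0); WM=16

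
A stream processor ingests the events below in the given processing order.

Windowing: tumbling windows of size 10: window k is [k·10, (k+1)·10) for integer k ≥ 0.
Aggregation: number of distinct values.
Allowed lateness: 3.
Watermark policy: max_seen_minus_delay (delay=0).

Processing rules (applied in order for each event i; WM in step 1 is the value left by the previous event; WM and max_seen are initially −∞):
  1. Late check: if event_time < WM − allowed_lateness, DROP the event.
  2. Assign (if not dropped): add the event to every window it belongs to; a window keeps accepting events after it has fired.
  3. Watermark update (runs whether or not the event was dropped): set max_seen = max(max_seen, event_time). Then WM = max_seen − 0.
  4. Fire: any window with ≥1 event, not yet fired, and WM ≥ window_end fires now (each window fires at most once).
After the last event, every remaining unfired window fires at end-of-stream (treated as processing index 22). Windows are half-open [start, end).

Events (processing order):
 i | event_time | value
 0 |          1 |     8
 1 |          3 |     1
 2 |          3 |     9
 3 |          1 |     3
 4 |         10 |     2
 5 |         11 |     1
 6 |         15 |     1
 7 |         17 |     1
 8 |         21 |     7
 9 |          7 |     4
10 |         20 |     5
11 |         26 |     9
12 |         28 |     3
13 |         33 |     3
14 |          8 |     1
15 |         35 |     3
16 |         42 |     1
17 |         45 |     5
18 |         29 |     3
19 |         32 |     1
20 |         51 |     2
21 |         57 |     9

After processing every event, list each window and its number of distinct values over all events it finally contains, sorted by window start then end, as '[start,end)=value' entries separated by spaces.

i=0 t=1 v=8: → [0,10); WM=1
i=1 t=3 v=1: → [0,10); WM=3
i=2 t=3 v=9: → [0,10); WM=3
i=3 t=1 v=3: → [0,10); WM=3
i=4 t=10 v=2: → [10,20); WM=10; [0,10) fires=4
i=5 t=11 v=1: → [10,20); WM=11
i=6 t=15 v=1: → [10,20); WM=15
i=7 t=17 v=1: → [10,20); WM=17
i=8 t=21 v=7: → [20,30); WM=21; [10,20) fires=2
i=9 t=7 v=4: DROP (t<21-3); WM=21
i=10 t=20 v=5: → [20,30); WM=21
i=11 t=26 v=9: → [20,30); WM=26
i=12 t=28 v=3: → [20,30); WM=28
i=13 t=33 v=3: → [30,40); WM=33; [20,30) fires=4
i=14 t=8 v=1: DROP (t<33-3); WM=33
i=15 t=35 v=3: → [30,40); WM=35
i=16 t=42 v=1: → [40,50); WM=42; [30,40) fires=1
i=17 t=45 v=5: → [40,50); WM=45
i=18 t=29 v=3: DROP (t<45-3); WM=45
i=19 t=32 v=1: DROP (t<45-3); WM=45
i=20 t=51 v=2: → [50,60); WM=51; [40,50) fires=2
i=21 t=57 v=9: → [50,60); WM=57

[0,10)=4 [10,20)=2 [20,30)=4 [30,40)=1 [40,50)=2 [50,60)=2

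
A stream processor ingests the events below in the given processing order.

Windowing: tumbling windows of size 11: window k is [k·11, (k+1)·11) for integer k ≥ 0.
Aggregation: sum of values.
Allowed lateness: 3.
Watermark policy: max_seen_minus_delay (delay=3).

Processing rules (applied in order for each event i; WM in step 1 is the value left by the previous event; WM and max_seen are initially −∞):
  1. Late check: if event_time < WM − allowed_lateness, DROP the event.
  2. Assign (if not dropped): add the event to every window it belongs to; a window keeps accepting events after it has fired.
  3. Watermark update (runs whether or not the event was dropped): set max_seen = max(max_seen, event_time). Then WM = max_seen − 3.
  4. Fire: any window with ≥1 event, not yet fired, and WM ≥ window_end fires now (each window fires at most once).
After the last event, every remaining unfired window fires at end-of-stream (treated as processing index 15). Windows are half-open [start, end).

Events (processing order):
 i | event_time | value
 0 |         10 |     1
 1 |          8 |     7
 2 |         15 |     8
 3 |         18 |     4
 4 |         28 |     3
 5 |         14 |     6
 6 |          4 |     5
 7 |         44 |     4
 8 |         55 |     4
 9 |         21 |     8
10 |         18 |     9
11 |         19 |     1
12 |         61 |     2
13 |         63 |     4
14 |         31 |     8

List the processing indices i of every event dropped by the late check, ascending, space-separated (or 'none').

5 6 9 10 11 14

i=0 t=10 v=1: → [0,11); WM=7
i=1 t=8 v=7: → [0,11); WM=7
i=2 t=15 v=8: → [11,22); WM=12; [0,11) fires=8
i=3 t=18 v=4: → [11,22); WM=15
i=4 t=28 v=3: → [22,33); WM=25; [11,22) fires=12
i=5 t=14 v=6: DROP (t<25-3); WM=25
i=6 t=4 v=5: DROP (t<25-3); WM=25
i=7 t=44 v=4: → [44,55); WM=41; [22,33) fires=3
i=8 t=55 v=4: → [55,66); WM=52
i=9 t=21 v=8: DROP (t<52-3); WM=52
i=10 t=18 v=9: DROP (t<52-3); WM=52
i=11 t=19 v=1: DROP (t<52-3); WM=52
i=12 t=61 v=2: → [55,66); WM=58; [44,55) fires=4
i=13 t=63 v=4: → [55,66); WM=60
i=14 t=31 v=8: DROP (t<60-3); WM=60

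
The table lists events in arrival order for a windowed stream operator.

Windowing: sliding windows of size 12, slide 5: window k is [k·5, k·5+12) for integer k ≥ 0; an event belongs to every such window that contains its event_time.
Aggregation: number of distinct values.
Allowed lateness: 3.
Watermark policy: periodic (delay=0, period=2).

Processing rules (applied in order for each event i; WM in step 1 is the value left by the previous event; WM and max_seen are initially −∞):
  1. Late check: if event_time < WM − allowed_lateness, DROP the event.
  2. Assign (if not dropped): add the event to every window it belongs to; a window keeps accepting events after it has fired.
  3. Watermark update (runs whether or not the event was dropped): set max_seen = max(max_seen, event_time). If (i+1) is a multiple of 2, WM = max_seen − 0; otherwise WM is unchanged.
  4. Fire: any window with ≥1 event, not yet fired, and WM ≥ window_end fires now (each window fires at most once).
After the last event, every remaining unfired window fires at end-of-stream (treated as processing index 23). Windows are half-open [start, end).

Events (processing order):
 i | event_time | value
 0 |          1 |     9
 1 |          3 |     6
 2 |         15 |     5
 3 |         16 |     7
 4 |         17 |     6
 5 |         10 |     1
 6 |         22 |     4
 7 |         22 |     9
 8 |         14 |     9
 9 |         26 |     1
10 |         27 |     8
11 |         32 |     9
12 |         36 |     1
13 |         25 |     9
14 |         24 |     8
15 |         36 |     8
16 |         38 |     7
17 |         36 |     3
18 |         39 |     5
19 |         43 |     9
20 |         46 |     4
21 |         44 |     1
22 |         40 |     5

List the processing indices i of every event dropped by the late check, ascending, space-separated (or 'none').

5 8 13 14 22

i=0 t=1 v=9: → [0,12); WM=−∞
i=1 t=3 v=6: → [0,12); WM=3
i=2 t=15 v=5: → [15,27),[10,22),[5,17); WM=3
i=3 t=16 v=7: → [15,27),[10,22),[5,17); WM=16; [0,12) fires=2
i=4 t=17 v=6: → [15,27),[10,22); WM=16
i=5 t=10 v=1: DROP (t<16-3); WM=17; [5,17) fires=2
i=6 t=22 v=4: → [20,32),[15,27); WM=17
i=7 t=22 v=9: → [20,32),[15,27); WM=22; [10,22) fires=3
i=8 t=14 v=9: DROP (t<22-3); WM=22
i=9 t=26 v=1: → [25,37),[20,32),[15,27); WM=26
i=10 t=27 v=8: → [25,37),[20,32); WM=26
i=11 t=32 v=9: → [30,42),[25,37); WM=32; [15,27) fires=6 [20,32) fires=4
i=12 t=36 v=1: → [35,47),[30,42),[25,37); WM=32
i=13 t=25 v=9: DROP (t<32-3); WM=36
i=14 t=24 v=8: DROP (t<36-3); WM=36
i=15 t=36 v=8: → [35,47),[30,42),[25,37); WM=36
i=16 t=38 v=7: → [35,47),[30,42); WM=36
i=17 t=36 v=3: → [35,47),[30,42),[25,37); WM=38; [25,37) fires=4
i=18 t=39 v=5: → [35,47),[30,42); WM=38
i=19 t=43 v=9: → [40,52),[35,47); WM=43; [30,42) fires=6
i=20 t=46 v=4: → [45,57),[40,52),[35,47); WM=43
i=21 t=44 v=1: → [40,52),[35,47); WM=46
i=22 t=40 v=5: DROP (t<46-3); WM=46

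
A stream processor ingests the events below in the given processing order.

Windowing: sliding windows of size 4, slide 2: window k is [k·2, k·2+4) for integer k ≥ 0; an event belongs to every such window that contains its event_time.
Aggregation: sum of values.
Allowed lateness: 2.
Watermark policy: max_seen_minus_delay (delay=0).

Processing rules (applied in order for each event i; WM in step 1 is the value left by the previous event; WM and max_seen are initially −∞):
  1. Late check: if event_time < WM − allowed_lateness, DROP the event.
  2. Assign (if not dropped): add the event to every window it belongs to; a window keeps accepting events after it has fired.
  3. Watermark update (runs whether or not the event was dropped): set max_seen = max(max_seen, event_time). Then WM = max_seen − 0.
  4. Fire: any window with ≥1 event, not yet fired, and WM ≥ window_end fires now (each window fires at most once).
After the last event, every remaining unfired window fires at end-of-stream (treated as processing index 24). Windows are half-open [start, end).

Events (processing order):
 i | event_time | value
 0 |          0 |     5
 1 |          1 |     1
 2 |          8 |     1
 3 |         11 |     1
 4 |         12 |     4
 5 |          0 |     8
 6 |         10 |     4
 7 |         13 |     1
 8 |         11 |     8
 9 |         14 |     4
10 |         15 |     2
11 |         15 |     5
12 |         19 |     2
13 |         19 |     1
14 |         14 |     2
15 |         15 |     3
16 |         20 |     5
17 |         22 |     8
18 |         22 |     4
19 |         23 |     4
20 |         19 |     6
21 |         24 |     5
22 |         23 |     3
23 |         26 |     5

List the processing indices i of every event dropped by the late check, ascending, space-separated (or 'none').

i=0 t=0 v=5: → [0,4); WM=0
i=1 t=1 v=1: → [0,4); WM=1
i=2 t=8 v=1: → [8,12),[6,10); WM=8; [0,4) fires=6
i=3 t=11 v=1: → [10,14),[8,12); WM=11; [6,10) fires=1
i=4 t=12 v=4: → [12,16),[10,14); WM=12; [8,12) fires=2
i=5 t=0 v=8: DROP (t<12-2); WM=12
i=6 t=10 v=4: → [10,14),[8,12); WM=12
i=7 t=13 v=1: → [12,16),[10,14); WM=13
i=8 t=11 v=8: → [10,14),[8,12); WM=13
i=9 t=14 v=4: → [14,18),[12,16); WM=14; [10,14) fires=18
i=10 t=15 v=2: → [14,18),[12,16); WM=15
i=11 t=15 v=5: → [14,18),[12,16); WM=15
i=12 t=19 v=2: → [18,22),[16,20); WM=19; [12,16) fires=16 [14,18) fires=11
i=13 t=19 v=1: → [18,22),[16,20); WM=19
i=14 t=14 v=2: DROP (t<19-2); WM=19
i=15 t=15 v=3: DROP (t<19-2); WM=19
i=16 t=20 v=5: → [20,24),[18,22); WM=20; [16,20) fires=3
i=17 t=22 v=8: → [22,26),[20,24); WM=22; [18,22) fires=8
i=18 t=22 v=4: → [22,26),[20,24); WM=22
i=19 t=23 v=4: → [22,26),[20,24); WM=23
i=20 t=19 v=6: DROP (t<23-2); WM=23
i=21 t=24 v=5: → [24,28),[22,26); WM=24; [20,24) fires=21
i=22 t=23 v=3: → [22,26),[20,24); WM=24
i=23 t=26 v=5: → [26,30),[24,28); WM=26; [22,26) fires=24

5 14 15 20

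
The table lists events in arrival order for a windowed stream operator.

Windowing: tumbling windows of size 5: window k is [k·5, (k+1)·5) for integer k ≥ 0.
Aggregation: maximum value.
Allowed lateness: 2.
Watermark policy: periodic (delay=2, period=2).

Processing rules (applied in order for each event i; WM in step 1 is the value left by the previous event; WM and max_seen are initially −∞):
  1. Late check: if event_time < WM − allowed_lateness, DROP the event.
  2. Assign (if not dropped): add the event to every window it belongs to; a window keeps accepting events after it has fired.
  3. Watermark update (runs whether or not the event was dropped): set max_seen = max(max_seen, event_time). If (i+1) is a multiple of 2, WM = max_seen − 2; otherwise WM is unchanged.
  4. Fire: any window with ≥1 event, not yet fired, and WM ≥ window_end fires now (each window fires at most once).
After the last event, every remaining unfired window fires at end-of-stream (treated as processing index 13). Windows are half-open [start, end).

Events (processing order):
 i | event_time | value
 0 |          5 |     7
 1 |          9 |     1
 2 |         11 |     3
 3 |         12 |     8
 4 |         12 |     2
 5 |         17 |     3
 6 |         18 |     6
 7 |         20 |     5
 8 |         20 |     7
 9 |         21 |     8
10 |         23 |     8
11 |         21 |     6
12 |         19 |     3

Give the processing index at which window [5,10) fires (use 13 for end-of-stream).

i=0 t=5 v=7: → [5,10); WM=−∞
i=1 t=9 v=1: → [5,10); WM=7
i=2 t=11 v=3: → [10,15); WM=7
i=3 t=12 v=8: → [10,15); WM=10; [5,10) fires=7
i=4 t=12 v=2: → [10,15); WM=10
i=5 t=17 v=3: → [15,20); WM=15; [10,15) fires=8
i=6 t=18 v=6: → [15,20); WM=15
i=7 t=20 v=5: → [20,25); WM=18
i=8 t=20 v=7: → [20,25); WM=18
i=9 t=21 v=8: → [20,25); WM=19
i=10 t=23 v=8: → [20,25); WM=19
i=11 t=21 v=6: → [20,25); WM=21; [15,20) fires=6
i=12 t=19 v=3: → [15,20); WM=21

3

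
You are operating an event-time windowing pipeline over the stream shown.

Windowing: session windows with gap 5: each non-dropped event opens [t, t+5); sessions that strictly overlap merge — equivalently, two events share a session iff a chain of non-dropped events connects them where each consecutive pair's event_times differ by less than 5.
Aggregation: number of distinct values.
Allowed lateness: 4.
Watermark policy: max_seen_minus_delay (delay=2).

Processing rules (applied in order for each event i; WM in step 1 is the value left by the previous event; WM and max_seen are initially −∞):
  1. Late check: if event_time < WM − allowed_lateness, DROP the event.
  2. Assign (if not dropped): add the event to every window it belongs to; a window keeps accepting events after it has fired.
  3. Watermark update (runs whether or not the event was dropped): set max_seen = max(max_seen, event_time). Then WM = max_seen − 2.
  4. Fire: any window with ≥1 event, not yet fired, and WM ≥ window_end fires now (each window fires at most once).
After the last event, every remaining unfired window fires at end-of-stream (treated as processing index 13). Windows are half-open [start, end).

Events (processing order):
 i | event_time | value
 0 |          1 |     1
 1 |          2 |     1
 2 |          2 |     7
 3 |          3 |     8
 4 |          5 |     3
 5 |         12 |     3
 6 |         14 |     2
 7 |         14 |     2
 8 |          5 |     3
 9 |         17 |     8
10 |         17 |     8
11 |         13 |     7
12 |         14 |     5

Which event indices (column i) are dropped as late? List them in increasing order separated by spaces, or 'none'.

8

i=0 t=1 v=1: → [1,6); WM=-1
i=1 t=2 v=1: → [1,7); WM=0
i=2 t=2 v=7: → [1,7); WM=0
i=3 t=3 v=8: → [1,8); WM=1
i=4 t=5 v=3: → [1,10); WM=3
i=5 t=12 v=3: → [12,17); WM=10
i=6 t=14 v=2: → [12,19); WM=12
i=7 t=14 v=2: → [12,19); WM=12
i=8 t=5 v=3: DROP (t<12-4); WM=12
i=9 t=17 v=8: → [12,22); WM=15
i=10 t=17 v=8: → [12,22); WM=15
i=11 t=13 v=7: → [12,22); WM=15
i=12 t=14 v=5: → [12,22); WM=15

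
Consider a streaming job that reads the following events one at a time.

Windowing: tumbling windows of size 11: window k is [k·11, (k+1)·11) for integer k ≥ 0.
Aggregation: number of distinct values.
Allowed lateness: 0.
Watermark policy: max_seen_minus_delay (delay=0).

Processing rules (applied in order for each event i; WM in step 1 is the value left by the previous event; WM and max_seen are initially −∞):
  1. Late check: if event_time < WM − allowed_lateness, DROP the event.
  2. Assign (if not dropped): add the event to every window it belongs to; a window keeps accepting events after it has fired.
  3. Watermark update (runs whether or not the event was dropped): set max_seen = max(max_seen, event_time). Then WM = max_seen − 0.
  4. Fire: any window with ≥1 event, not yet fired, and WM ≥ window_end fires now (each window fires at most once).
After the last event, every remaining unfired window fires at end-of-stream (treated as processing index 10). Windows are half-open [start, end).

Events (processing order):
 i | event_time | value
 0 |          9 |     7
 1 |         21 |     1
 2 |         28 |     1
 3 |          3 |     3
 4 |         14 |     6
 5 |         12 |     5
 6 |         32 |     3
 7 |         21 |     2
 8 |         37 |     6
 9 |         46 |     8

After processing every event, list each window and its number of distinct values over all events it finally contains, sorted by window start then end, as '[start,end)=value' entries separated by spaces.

[0,11)=1 [11,22)=1 [22,33)=2 [33,44)=1 [44,55)=1

i=0 t=9 v=7: → [0,11); WM=9
i=1 t=21 v=1: → [11,22); WM=21; [0,11) fires=1
i=2 t=28 v=1: → [22,33); WM=28; [11,22) fires=1
i=3 t=3 v=3: DROP (t<28-0); WM=28
i=4 t=14 v=6: DROP (t<28-0); WM=28
i=5 t=12 v=5: DROP (t<28-0); WM=28
i=6 t=32 v=3: → [22,33); WM=32
i=7 t=21 v=2: DROP (t<32-0); WM=32
i=8 t=37 v=6: → [33,44); WM=37; [22,33) fires=2
i=9 t=46 v=8: → [44,55); WM=46; [33,44) fires=1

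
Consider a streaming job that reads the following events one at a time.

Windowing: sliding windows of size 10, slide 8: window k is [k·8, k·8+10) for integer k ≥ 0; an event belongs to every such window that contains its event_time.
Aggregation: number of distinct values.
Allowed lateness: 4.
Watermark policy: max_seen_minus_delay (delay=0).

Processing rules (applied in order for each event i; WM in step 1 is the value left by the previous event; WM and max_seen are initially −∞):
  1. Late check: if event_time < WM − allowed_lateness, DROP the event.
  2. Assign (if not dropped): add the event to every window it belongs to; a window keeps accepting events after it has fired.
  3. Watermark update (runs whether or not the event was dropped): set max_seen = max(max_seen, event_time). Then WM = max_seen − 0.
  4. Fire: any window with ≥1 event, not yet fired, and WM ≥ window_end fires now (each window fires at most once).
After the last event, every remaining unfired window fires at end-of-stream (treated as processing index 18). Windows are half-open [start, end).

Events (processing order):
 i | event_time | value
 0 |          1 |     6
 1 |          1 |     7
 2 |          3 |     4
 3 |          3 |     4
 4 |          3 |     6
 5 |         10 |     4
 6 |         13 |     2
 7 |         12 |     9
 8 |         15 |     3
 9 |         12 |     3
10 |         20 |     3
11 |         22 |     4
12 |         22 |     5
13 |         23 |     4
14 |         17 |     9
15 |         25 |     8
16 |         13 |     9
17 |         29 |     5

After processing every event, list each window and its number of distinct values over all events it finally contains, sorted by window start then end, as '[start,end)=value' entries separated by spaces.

i=0 t=1 v=6: → [0,10); WM=1
i=1 t=1 v=7: → [0,10); WM=1
i=2 t=3 v=4: → [0,10); WM=3
i=3 t=3 v=4: → [0,10); WM=3
i=4 t=3 v=6: → [0,10); WM=3
i=5 t=10 v=4: → [8,18); WM=10; [0,10) fires=3
i=6 t=13 v=2: → [8,18); WM=13
i=7 t=12 v=9: → [8,18); WM=13
i=8 t=15 v=3: → [8,18); WM=15
i=9 t=12 v=3: → [8,18); WM=15
i=10 t=20 v=3: → [16,26); WM=20; [8,18) fires=4
i=11 t=22 v=4: → [16,26); WM=22
i=12 t=22 v=5: → [16,26); WM=22
i=13 t=23 v=4: → [16,26); WM=23
i=14 t=17 v=9: DROP (t<23-4); WM=23
i=15 t=25 v=8: → [24,34),[16,26); WM=25
i=16 t=13 v=9: DROP (t<25-4); WM=25
i=17 t=29 v=5: → [24,34); WM=29; [16,26) fires=4

[0,10)=3 [8,18)=4 [16,26)=4 [24,34)=2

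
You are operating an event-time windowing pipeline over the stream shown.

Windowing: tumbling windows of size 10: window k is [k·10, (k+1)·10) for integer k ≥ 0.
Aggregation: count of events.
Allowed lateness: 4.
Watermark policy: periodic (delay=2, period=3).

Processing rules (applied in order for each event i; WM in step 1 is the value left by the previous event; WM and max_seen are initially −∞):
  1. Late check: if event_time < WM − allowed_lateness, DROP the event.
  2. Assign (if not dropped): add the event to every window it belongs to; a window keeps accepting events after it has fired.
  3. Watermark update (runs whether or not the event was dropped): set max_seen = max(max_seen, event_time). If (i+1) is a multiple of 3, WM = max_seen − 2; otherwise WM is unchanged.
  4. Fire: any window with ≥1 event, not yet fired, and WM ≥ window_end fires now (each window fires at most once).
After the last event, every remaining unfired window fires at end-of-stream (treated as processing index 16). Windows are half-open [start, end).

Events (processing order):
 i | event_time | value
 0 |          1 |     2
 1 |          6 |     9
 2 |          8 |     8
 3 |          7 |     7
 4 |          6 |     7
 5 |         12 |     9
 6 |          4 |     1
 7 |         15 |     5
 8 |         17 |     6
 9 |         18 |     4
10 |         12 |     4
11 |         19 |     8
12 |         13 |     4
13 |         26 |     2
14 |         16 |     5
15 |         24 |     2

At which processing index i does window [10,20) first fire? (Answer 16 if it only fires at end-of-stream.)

14

i=0 t=1 v=2: → [0,10); WM=−∞
i=1 t=6 v=9: → [0,10); WM=−∞
i=2 t=8 v=8: → [0,10); WM=6
i=3 t=7 v=7: → [0,10); WM=6
i=4 t=6 v=7: → [0,10); WM=6
i=5 t=12 v=9: → [10,20); WM=10; [0,10) fires=5
i=6 t=4 v=1: DROP (t<10-4); WM=10
i=7 t=15 v=5: → [10,20); WM=10
i=8 t=17 v=6: → [10,20); WM=15
i=9 t=18 v=4: → [10,20); WM=15
i=10 t=12 v=4: → [10,20); WM=15
i=11 t=19 v=8: → [10,20); WM=17
i=12 t=13 v=4: → [10,20); WM=17
i=13 t=26 v=2: → [20,30); WM=17
i=14 t=16 v=5: → [10,20); WM=24; [10,20) fires=8
i=15 t=24 v=2: → [20,30); WM=24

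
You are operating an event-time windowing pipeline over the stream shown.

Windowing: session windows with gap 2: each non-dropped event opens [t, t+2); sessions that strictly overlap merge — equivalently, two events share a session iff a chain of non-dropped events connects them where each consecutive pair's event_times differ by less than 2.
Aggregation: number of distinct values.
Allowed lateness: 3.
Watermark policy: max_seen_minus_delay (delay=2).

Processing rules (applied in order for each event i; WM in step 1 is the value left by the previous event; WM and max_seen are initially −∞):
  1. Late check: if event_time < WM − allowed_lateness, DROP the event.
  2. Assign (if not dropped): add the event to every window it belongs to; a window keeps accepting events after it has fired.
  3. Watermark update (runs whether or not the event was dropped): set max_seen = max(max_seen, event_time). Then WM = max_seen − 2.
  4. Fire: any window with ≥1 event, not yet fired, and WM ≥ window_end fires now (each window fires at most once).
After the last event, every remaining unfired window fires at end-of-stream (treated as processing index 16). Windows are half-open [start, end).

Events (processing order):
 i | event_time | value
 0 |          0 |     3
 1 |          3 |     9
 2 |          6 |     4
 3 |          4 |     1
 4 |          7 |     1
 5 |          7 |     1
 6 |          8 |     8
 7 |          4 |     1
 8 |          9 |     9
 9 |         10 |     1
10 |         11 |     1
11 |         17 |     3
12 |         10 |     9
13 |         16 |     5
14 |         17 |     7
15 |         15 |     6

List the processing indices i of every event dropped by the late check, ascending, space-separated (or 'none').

i=0 t=0 v=3: → [0,2); WM=-2
i=1 t=3 v=9: → [3,5); WM=1
i=2 t=6 v=4: → [6,8); WM=4
i=3 t=4 v=1: → [3,6); WM=4
i=4 t=7 v=1: → [6,9); WM=5
i=5 t=7 v=1: → [6,9); WM=5
i=6 t=8 v=8: → [6,10); WM=6
i=7 t=4 v=1: → [3,6); WM=6
i=8 t=9 v=9: → [6,11); WM=7
i=9 t=10 v=1: → [6,12); WM=8
i=10 t=11 v=1: → [6,13); WM=9
i=11 t=17 v=3: → [17,19); WM=15
i=12 t=10 v=9: DROP (t<15-3); WM=15
i=13 t=16 v=5: → [16,19); WM=15
i=14 t=17 v=7: → [16,19); WM=15
i=15 t=15 v=6: → [15,19); WM=15

12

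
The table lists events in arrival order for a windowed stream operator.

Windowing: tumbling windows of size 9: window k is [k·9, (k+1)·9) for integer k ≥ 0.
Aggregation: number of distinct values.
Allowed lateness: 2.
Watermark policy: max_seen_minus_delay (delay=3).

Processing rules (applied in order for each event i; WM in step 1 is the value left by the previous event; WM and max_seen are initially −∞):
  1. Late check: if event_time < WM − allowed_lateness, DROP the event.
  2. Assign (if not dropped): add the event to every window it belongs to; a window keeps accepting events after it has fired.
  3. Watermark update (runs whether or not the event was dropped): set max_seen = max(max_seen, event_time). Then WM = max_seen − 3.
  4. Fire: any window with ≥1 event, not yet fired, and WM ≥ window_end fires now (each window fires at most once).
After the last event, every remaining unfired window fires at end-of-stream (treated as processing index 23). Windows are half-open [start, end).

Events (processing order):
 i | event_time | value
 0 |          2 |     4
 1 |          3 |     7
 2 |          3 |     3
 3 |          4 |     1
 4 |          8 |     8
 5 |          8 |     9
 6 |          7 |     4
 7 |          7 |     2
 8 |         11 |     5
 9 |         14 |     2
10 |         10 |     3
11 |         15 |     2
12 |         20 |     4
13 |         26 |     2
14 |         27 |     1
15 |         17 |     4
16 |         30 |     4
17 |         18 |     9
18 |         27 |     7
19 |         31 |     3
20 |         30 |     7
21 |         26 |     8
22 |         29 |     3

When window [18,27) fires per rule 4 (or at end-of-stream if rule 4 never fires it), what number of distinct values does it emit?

2

i=0 t=2 v=4: → [0,9); WM=-1
i=1 t=3 v=7: → [0,9); WM=0
i=2 t=3 v=3: → [0,9); WM=0
i=3 t=4 v=1: → [0,9); WM=1
i=4 t=8 v=8: → [0,9); WM=5
i=5 t=8 v=9: → [0,9); WM=5
i=6 t=7 v=4: → [0,9); WM=5
i=7 t=7 v=2: → [0,9); WM=5
i=8 t=11 v=5: → [9,18); WM=8
i=9 t=14 v=2: → [9,18); WM=11; [0,9) fires=7
i=10 t=10 v=3: → [9,18); WM=11
i=11 t=15 v=2: → [9,18); WM=12
i=12 t=20 v=4: → [18,27); WM=17
i=13 t=26 v=2: → [18,27); WM=23; [9,18) fires=3
i=14 t=27 v=1: → [27,36); WM=24
i=15 t=17 v=4: DROP (t<24-2); WM=24
i=16 t=30 v=4: → [27,36); WM=27; [18,27) fires=2
i=17 t=18 v=9: DROP (t<27-2); WM=27
i=18 t=27 v=7: → [27,36); WM=27
i=19 t=31 v=3: → [27,36); WM=28
i=20 t=30 v=7: → [27,36); WM=28
i=21 t=26 v=8: → [18,27); WM=28
i=22 t=29 v=3: → [27,36); WM=28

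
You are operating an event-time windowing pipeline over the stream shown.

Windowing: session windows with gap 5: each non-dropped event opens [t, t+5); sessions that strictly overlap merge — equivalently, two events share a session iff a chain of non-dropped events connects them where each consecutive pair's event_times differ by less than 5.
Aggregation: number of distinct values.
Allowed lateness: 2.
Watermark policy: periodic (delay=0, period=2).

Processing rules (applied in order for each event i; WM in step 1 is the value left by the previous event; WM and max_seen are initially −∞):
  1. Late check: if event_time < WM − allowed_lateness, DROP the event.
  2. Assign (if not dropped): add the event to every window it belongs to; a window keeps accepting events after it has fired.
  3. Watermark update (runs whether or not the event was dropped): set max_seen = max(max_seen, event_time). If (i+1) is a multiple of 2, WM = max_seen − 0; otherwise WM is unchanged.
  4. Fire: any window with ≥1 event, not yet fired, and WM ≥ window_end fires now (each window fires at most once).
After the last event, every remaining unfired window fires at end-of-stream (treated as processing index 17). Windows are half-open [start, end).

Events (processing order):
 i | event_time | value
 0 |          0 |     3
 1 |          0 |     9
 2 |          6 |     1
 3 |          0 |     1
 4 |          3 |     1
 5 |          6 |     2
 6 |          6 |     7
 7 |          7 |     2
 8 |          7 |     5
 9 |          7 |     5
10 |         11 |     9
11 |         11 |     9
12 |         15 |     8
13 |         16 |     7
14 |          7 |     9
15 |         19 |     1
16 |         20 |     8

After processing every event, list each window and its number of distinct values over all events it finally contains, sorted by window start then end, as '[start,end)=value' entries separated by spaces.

i=0 t=0 v=3: → [0,5); WM=−∞
i=1 t=0 v=9: → [0,5); WM=0
i=2 t=6 v=1: → [6,11); WM=0
i=3 t=0 v=1: → [0,5); WM=6
i=4 t=3 v=1: DROP (t<6-2); WM=6
i=5 t=6 v=2: → [6,11); WM=6
i=6 t=6 v=7: → [6,11); WM=6
i=7 t=7 v=2: → [6,12); WM=7
i=8 t=7 v=5: → [6,12); WM=7
i=9 t=7 v=5: → [6,12); WM=7
i=10 t=11 v=9: → [6,16); WM=7
i=11 t=11 v=9: → [6,16); WM=11
i=12 t=15 v=8: → [6,20); WM=11
i=13 t=16 v=7: → [6,21); WM=16
i=14 t=7 v=9: DROP (t<16-2); WM=16
i=15 t=19 v=1: → [6,24); WM=19
i=16 t=20 v=8: → [6,25); WM=19

[0,5)=3 [6,25)=6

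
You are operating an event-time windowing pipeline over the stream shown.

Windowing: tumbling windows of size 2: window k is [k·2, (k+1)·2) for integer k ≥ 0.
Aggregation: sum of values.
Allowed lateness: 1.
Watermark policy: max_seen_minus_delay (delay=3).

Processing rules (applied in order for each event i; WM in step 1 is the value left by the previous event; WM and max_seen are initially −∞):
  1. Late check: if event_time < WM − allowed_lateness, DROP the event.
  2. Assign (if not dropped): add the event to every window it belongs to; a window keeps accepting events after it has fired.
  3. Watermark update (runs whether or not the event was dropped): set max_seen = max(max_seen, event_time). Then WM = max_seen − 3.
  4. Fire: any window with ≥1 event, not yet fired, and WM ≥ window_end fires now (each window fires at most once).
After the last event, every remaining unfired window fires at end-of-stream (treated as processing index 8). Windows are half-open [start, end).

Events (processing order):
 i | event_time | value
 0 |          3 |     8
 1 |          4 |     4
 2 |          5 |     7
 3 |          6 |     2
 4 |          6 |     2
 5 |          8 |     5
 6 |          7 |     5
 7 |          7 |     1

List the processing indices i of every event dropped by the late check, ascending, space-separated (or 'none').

i=0 t=3 v=8: → [2,4); WM=0
i=1 t=4 v=4: → [4,6); WM=1
i=2 t=5 v=7: → [4,6); WM=2
i=3 t=6 v=2: → [6,8); WM=3
i=4 t=6 v=2: → [6,8); WM=3
i=5 t=8 v=5: → [8,10); WM=5; [2,4) fires=8
i=6 t=7 v=5: → [6,8); WM=5
i=7 t=7 v=1: → [6,8); WM=5

none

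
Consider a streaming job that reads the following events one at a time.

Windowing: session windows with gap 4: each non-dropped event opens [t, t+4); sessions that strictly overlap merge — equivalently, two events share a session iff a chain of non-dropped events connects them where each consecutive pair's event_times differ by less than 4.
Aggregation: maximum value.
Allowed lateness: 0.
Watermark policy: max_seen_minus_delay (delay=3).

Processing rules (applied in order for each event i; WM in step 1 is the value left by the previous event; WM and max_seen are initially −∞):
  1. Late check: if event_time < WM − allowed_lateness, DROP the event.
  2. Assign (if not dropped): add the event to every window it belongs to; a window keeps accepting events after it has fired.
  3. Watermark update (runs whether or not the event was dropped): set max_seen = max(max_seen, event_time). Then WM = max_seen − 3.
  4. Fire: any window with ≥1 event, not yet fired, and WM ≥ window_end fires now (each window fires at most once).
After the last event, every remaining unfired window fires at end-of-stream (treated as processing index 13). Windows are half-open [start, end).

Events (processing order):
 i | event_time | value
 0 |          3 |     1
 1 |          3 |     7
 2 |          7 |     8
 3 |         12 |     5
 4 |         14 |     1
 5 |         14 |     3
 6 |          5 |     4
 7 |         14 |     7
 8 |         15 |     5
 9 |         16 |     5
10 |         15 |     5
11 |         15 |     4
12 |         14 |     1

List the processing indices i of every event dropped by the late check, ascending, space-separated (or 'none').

6

i=0 t=3 v=1: → [3,7); WM=0
i=1 t=3 v=7: → [3,7); WM=0
i=2 t=7 v=8: → [7,11); WM=4
i=3 t=12 v=5: → [12,16); WM=9
i=4 t=14 v=1: → [12,18); WM=11
i=5 t=14 v=3: → [12,18); WM=11
i=6 t=5 v=4: DROP (t<11-0); WM=11
i=7 t=14 v=7: → [12,18); WM=11
i=8 t=15 v=5: → [12,19); WM=12
i=9 t=16 v=5: → [12,20); WM=13
i=10 t=15 v=5: → [12,20); WM=13
i=11 t=15 v=4: → [12,20); WM=13
i=12 t=14 v=1: → [12,20); WM=13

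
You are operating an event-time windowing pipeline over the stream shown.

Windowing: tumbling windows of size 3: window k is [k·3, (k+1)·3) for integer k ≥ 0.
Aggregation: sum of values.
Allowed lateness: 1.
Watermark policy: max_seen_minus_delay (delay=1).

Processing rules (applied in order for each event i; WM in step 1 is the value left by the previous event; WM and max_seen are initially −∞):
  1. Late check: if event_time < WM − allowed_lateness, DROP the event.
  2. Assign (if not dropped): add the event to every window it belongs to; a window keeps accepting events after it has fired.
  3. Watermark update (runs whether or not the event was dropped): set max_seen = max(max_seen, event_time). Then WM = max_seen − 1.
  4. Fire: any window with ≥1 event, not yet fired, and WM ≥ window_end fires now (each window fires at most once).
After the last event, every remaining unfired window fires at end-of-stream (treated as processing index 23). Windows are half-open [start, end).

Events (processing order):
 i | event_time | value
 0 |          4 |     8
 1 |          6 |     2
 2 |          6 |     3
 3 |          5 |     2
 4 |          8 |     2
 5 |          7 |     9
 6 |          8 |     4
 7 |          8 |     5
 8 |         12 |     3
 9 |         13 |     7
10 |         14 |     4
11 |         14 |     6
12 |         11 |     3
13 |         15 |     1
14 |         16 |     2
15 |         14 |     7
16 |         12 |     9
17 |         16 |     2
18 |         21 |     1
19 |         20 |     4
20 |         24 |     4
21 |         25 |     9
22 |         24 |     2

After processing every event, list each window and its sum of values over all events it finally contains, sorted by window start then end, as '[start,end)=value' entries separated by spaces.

[3,6)=10 [6,9)=25 [12,15)=27 [15,18)=5 [18,21)=4 [21,24)=1 [24,27)=15

i=0 t=4 v=8: → [3,6); WM=3
i=1 t=6 v=2: → [6,9); WM=5
i=2 t=6 v=3: → [6,9); WM=5
i=3 t=5 v=2: → [3,6); WM=5
i=4 t=8 v=2: → [6,9); WM=7; [3,6) fires=10
i=5 t=7 v=9: → [6,9); WM=7
i=6 t=8 v=4: → [6,9); WM=7
i=7 t=8 v=5: → [6,9); WM=7
i=8 t=12 v=3: → [12,15); WM=11; [6,9) fires=25
i=9 t=13 v=7: → [12,15); WM=12
i=10 t=14 v=4: → [12,15); WM=13
i=11 t=14 v=6: → [12,15); WM=13
i=12 t=11 v=3: DROP (t<13-1); WM=13
i=13 t=15 v=1: → [15,18); WM=14
i=14 t=16 v=2: → [15,18); WM=15; [12,15) fires=20
i=15 t=14 v=7: → [12,15); WM=15
i=16 t=12 v=9: DROP (t<15-1); WM=15
i=17 t=16 v=2: → [15,18); WM=15
i=18 t=21 v=1: → [21,24); WM=20; [15,18) fires=5
i=19 t=20 v=4: → [18,21); WM=20
i=20 t=24 v=4: → [24,27); WM=23; [18,21) fires=4
i=21 t=25 v=9: → [24,27); WM=24; [21,24) fires=1
i=22 t=24 v=2: → [24,27); WM=24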